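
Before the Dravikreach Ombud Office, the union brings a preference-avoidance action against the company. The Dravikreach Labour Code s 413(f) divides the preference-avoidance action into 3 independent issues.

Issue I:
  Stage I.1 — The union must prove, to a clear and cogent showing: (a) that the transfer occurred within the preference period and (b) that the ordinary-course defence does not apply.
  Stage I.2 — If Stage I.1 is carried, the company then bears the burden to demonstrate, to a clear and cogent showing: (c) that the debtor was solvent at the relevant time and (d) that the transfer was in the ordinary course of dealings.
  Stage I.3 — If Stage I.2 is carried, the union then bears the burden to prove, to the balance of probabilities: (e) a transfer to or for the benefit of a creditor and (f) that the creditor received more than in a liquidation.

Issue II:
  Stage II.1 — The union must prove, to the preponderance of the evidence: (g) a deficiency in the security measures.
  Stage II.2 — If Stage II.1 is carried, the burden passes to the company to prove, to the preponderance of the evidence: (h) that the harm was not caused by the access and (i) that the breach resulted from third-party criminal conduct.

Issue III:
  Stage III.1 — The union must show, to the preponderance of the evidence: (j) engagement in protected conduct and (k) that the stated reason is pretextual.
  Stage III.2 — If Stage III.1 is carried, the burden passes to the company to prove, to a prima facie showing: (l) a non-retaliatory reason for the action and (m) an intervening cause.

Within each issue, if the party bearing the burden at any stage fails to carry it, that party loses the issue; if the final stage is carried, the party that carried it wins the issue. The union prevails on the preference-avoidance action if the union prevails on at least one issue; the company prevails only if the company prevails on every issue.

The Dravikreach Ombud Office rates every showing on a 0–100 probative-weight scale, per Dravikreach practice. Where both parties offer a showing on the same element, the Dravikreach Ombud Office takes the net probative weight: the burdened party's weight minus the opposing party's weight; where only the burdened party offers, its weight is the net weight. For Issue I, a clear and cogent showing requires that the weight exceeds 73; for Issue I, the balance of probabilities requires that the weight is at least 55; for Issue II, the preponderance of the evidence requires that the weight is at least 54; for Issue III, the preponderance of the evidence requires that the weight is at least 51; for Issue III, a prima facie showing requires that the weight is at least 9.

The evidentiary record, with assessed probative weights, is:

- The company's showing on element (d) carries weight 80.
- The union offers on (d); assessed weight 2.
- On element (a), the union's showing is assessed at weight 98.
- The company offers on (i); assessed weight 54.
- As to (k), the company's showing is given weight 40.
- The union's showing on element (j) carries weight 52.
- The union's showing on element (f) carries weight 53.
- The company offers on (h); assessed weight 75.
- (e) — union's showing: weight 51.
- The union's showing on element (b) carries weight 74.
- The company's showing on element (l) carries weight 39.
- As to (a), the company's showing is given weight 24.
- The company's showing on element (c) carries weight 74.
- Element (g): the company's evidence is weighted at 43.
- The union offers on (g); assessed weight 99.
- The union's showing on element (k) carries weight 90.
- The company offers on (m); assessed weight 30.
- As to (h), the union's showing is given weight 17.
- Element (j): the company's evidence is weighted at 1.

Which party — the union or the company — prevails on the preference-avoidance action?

company

— Issue I —
Stage I.1 — burden on union; standard: a clear and cogent showing (weight exceeds 73).
    (a): 98 − 24 = 74 > 73 [met]
    (b): 74 > 73 [met]
  All elements met. The burden passes to the company.
Stage I.2 — burden on company; standard: a clear and cogent showing (weight exceeds 73).
    (c): 74 > 73 [met]
    (d): 80 − 2 = 78 > 73 [met]
  All elements met. The burden passes to the union.
Stage I.3 — burden on union; standard: the balance of probabilities (weight is at least 55).
    (e): 51 < 55 [not met]
    (f): 53 < 55 [not met]
  Stage I.3 not carried; the union fails its burden.
The analysis ends at Stage I.3; the company prevails on this issue.
— Issue II —
Stage II.1 (union, the preponderance of the evidence, weight is at least 54): (g) net 99−43=56 ≥ 54 — meets.
  The union carries Stage II.1; the company now bears the burden.
Stage II.2 (company, the preponderance of the evidence, weight is at least 54): (h) net 75−17=58 ≥ 54 — meets; (i) 54 ≥ 54 — meets.
  Stage II.2 carried; the final stage is satisfied.
All stages carried — the company prevails on this issue.
— Issue III —
At Stage III.1 the union must meet the preponderance of the evidence (weight is at least 51): on (j) the weight is 52 less the opposing 1 gives net 51, ≥ 51, so (j) meets the standard; on (k) the weight is 90 less the opposing 40 gives net 50, which does not reach 51, so (k) does not meet the standard.
  The union does not carry Stage III.1.
The company prevails on this issue.
Per-issue: Issue I → company; Issue II → company; Issue III → company. The union must prevail on at least one issue; overall, the company prevails.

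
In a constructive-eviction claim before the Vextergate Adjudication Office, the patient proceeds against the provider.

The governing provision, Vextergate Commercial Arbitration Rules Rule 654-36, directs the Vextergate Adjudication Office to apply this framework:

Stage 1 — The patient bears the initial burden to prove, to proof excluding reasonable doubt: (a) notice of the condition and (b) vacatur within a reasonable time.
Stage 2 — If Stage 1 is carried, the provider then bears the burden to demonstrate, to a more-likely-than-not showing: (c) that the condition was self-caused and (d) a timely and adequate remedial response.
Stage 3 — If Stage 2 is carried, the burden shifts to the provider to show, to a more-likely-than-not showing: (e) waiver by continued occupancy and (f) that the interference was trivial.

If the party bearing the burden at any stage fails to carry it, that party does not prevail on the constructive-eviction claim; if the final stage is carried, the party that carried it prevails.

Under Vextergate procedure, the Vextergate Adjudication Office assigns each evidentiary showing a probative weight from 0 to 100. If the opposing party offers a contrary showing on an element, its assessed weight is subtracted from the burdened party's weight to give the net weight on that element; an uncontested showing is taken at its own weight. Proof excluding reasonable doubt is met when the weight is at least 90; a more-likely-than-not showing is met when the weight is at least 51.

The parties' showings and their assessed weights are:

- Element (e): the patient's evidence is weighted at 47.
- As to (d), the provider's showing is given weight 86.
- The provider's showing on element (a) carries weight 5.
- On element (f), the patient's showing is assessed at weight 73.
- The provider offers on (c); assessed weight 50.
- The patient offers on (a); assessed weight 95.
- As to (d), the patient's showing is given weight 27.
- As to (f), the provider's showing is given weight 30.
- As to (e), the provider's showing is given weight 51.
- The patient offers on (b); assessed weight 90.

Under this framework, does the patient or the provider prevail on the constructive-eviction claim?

At Stage 1 the patient must meet proof excluding reasonable doubt (weight is at least 90): on (a) the weight is 95 less the opposing 5 gives net 90, which does reach 90, so (a) meets the standard; on (b) the weight is 90, ≥ 90, so (b) meets the standard.
  The patient carries Stage 1; the provider now bears the burden.
At Stage 2 the provider must meet a more-likely-than-not showing (weight is at least 51): on (c) the weight is 50, which does not reach 51, so (c) does not meet the standard; on (d) the weight is 86 less the opposing 27 gives net 59, ≥ 51, so (d) meets the standard.
  Stage 2 not carried; the provider fails its burden.
The patient prevails.

patient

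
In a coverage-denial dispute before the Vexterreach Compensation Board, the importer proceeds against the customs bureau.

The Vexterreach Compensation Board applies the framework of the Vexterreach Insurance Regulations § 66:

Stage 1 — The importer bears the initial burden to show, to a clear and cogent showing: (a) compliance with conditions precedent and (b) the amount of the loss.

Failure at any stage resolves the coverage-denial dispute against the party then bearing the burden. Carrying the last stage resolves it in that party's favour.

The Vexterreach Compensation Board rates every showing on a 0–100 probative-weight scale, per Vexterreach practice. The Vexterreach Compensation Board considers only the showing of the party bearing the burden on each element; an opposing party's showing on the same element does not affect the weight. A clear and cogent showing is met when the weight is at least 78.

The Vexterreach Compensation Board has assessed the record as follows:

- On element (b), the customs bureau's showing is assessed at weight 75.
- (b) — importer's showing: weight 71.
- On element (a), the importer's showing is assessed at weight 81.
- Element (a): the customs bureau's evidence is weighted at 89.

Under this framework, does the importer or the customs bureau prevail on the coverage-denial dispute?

Stage 1 — burden on importer; standard: a clear and cogent showing (weight is at least 78).
    (a): 81 (customs bureau's 89 disregarded) ≥ 78 [met]
    (b): 71 (customs bureau's 75 disregarded) < 78 [not met]
  Stage 1 not carried; the importer fails its burden.
The customs bureau prevails.

customs bureau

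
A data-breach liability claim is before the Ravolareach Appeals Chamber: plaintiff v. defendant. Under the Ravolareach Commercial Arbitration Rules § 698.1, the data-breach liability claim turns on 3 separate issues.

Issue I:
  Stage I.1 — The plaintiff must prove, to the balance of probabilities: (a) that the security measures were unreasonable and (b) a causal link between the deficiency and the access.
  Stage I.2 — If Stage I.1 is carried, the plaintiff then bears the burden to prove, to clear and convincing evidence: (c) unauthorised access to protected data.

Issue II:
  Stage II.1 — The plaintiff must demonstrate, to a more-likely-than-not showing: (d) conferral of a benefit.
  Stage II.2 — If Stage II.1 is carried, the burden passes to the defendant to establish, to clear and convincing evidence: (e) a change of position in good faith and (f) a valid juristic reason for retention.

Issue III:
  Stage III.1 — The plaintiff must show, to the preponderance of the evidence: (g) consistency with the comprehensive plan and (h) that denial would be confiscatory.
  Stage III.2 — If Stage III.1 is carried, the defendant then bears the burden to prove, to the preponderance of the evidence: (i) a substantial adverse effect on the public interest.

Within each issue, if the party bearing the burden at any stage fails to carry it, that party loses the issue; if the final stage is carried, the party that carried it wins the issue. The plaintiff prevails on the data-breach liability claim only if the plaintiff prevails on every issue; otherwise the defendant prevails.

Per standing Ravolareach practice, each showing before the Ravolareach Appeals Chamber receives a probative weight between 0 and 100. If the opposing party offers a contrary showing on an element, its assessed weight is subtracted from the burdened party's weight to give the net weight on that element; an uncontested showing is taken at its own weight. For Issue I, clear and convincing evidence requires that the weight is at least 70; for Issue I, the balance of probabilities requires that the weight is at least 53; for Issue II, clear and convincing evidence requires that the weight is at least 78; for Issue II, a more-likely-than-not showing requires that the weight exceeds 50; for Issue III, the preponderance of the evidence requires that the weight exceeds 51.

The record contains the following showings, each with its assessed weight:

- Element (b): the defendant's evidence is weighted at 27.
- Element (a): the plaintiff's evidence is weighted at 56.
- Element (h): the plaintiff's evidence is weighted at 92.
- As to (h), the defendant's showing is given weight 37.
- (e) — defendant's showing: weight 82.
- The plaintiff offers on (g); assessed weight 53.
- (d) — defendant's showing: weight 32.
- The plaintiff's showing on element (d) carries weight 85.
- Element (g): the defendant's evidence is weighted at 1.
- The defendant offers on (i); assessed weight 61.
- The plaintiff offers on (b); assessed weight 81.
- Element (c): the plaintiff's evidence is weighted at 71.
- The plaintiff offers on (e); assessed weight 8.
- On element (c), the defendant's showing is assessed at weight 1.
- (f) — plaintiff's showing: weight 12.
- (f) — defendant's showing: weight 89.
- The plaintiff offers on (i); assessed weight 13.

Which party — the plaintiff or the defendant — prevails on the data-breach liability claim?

— Issue I —
Stage I.1 — burden on plaintiff; standard: the balance of probabilities (weight is at least 53).
    (a): 56 ≥ 53 [met]
    (b): 81 − 27 = 54 ≥ 53 [met]
  Stage I.1 is satisfied; the plaintiff continues to bear the burden.
Stage I.2 — burden on plaintiff; standard: clear and convincing evidence (weight is at least 70).
    (c): 71 − 1 = 70 ≥ 70 [met]
  The plaintiff carries the last stage.
All stages carried — the plaintiff prevails on this issue.
— Issue II —
At Stage II.1 the plaintiff must meet a more-likely-than-not showing (weight exceeds 50): on (d) the weight is 85 less the opposing 32 gives net 53, > 50, so (d) meets the standard.
  All elements met. The burden passes to the defendant.
At Stage II.2 the defendant must meet clear and convincing evidence (weight is at least 78): on (e) the weight is 82 less the opposing 8 gives net 74, which does not reach 78, so (e) does not meet the standard; on (f) the weight is 89 less the opposing 12 gives net 77, which does not reach 78, so (f) does not meet the standard.
  Stage II.2 not carried; the defendant fails its burden.
The analysis ends at Stage II.2; the plaintiff prevails on this issue.
— Issue III —
Stage III.1 (plaintiff, the preponderance of the evidence, weight exceeds 51): (g) net 53−1=52 > 51 — meets; (h) net 92−37=55 > 51 — meets.
  Stage III.1 carried; the burden shifts to the defendant.
Stage III.2 (defendant, the preponderance of the evidence, weight exceeds 51): (i) net 61−13=48 ≤ 51 — fails.
  Stage III.2 not carried; the defendant fails its burden.
So the plaintiff prevails on this issue.
Per-issue: Issue I → plaintiff; Issue II → plaintiff; Issue III → plaintiff. The plaintiff must prevail on every issue; overall, the plaintiff prevails.

plaintiff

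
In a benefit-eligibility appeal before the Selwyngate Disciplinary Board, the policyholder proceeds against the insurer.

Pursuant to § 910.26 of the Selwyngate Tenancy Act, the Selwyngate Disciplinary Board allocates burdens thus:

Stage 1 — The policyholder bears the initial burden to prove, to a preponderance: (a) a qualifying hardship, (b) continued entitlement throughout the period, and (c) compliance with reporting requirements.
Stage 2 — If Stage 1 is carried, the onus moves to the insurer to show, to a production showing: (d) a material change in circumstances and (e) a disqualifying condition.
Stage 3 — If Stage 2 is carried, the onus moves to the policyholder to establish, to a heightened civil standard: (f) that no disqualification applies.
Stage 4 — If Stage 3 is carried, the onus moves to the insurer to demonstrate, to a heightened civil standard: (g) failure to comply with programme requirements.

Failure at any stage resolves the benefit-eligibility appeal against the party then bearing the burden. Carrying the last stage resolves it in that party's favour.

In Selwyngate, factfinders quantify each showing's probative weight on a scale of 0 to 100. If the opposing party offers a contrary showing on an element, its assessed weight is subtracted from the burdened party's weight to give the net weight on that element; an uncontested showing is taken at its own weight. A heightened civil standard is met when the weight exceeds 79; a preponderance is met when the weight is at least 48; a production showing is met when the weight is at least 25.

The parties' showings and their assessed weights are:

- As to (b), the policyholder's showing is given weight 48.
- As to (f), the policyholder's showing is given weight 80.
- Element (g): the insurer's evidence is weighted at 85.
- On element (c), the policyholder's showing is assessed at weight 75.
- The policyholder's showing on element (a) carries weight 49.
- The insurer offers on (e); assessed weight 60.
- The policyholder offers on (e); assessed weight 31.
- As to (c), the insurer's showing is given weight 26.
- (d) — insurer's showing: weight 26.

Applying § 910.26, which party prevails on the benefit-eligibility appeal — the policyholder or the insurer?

At Stage 1 the policyholder must meet a preponderance (weight is at least 48): on (a) the weight is 49, ≥ 48, so (a) meets the standard; on (b) the weight is 48, ≥ 48, so (b) meets the standard; on (c) the weight is 75 less the opposing 26 gives net 49, which does reach 48, so (c) meets the standard.
  Stage 1 is satisfied; the onus moves to the insurer.
At Stage 2 the insurer must meet a production showing (weight is at least 25): on (d) the weight is 26, ≥ 25, so (d) meets the standard; on (e) the weight is 60 less the opposing 31 gives net 29, ≥ 25, so (e) meets the standard.
  The insurer carries Stage 2; the policyholder now bears the burden.
At Stage 3 the policyholder must meet a heightened civil standard (weight exceeds 79): on (f) the weight is 80, > 79, so (f) meets the standard.
  All elements met. The burden passes to the insurer.
At Stage 4 the insurer must meet a heightened civil standard (weight exceeds 79): on (g) the weight is 85, > 79, so (g) meets the standard.
  The insurer carries the last stage.
With every stage satisfied, the insurer prevails.

insurer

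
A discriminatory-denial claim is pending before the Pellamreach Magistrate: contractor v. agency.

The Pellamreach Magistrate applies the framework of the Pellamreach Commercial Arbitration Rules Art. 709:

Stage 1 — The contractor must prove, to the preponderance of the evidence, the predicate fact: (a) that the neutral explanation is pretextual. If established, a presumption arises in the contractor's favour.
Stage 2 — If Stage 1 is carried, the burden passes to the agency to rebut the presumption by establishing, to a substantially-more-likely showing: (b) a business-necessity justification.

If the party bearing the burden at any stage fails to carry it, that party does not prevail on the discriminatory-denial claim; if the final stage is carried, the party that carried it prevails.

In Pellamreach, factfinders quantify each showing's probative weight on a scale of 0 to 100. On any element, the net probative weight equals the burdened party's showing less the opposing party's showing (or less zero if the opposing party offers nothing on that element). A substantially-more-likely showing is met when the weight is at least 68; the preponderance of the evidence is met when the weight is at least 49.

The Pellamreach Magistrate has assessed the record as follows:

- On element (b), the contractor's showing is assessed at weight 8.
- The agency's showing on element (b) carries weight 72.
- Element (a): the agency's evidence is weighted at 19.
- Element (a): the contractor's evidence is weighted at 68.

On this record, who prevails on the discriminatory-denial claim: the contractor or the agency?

At Stage 1 the contractor must meet the preponderance of the evidence (weight is at least 49): on (a) the weight is 68 less the opposing 19 gives net 49, ≥ 49, so (a) meets the standard.
  The contractor carries Stage 1; the agency now bears the burden.
At Stage 2 the agency must meet a substantially-more-likely showing (weight is at least 68): on (b) the weight is 72 less the opposing 8 gives net 64, which does not reach 68, so (b) does not meet the standard.
  Not every element is met, so the agency fails to carry Stage 2.
The analysis ends at Stage 2; the contractor prevails.

contractor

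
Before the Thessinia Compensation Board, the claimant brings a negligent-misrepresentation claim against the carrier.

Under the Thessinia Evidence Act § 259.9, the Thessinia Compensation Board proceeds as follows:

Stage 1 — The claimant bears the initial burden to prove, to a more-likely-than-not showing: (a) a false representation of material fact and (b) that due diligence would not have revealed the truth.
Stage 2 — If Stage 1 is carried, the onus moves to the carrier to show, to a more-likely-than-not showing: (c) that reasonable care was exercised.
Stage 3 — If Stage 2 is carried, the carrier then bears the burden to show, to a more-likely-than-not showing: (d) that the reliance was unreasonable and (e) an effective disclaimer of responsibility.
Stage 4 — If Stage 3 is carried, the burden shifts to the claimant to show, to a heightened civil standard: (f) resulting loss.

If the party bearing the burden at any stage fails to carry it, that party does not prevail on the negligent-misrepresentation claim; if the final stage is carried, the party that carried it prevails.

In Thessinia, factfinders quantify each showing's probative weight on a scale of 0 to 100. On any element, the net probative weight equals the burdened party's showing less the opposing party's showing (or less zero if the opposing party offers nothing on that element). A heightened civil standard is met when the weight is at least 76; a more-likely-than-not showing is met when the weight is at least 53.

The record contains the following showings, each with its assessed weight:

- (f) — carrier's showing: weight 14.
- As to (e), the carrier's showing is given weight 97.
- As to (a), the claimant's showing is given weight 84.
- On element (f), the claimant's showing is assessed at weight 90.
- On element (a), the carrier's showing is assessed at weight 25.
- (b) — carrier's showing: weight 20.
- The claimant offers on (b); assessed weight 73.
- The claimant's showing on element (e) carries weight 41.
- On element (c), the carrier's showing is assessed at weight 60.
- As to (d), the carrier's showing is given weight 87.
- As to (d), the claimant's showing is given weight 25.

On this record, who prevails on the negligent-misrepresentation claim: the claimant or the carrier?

claimant

At Stage 1 the claimant must meet a more-likely-than-not showing (weight is at least 53): on (a) the weight is 84 less the opposing 25 gives net 59, which does reach 53, so (a) meets the standard; on (b) the weight is 73 less the opposing 20 gives net 53, which does reach 53, so (b) meets the standard.
  Stage 1 carried; the burden shifts to the carrier.
At Stage 2 the carrier must meet a more-likely-than-not showing (weight is at least 53): on (c) the weight is 60, ≥ 53, so (c) meets the standard.
  All elements met. The carrier retains the burden for Stage 3.
At Stage 3 the carrier must meet a more-likely-than-not showing (weight is at least 53): on (d) the weight is 87 less the opposing 25 gives net 62, ≥ 53, so (d) meets the standard; on (e) the weight is 97 less the opposing 41 gives net 56, which does reach 53, so (e) meets the standard.
  Stage 3 is satisfied; the onus moves to the claimant.
At Stage 4 the claimant must meet a heightened civil standard (weight is at least 76): on (f) the weight is 90 less the opposing 14 gives net 76, ≥ 76, so (f) meets the standard.
  All elements met at the final stage.
All stages carried — the claimant prevails.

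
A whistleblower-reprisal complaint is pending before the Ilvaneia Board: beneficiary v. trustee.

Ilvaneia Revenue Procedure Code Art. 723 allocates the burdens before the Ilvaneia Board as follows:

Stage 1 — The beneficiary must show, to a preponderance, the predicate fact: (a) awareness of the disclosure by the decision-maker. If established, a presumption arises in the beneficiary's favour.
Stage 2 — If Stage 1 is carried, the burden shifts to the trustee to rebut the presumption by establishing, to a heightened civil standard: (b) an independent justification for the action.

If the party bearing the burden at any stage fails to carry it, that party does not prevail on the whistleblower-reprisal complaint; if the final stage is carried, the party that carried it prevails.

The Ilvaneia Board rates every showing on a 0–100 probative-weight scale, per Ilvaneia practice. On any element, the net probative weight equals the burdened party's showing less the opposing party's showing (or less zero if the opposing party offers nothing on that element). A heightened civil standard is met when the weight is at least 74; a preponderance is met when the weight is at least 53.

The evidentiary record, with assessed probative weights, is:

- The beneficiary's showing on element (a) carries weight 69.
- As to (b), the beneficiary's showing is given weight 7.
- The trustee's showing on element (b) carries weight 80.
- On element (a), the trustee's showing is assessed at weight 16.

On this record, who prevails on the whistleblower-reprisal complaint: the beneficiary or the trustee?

At Stage 1 the beneficiary must meet a preponderance (weight is at least 53): on (a) the weight is 69 less the opposing 16 gives net 53, which does reach 53, so (a) meets the standard.
  The beneficiary carries Stage 1; the trustee now bears the burden.
At Stage 2 the trustee must meet a heightened civil standard (weight is at least 74): on (b) the weight is 80 less the opposing 7 gives net 73, which does not reach 74, so (b) does not meet the standard.
  The trustee does not carry Stage 2.
So the beneficiary prevails.

beneficiary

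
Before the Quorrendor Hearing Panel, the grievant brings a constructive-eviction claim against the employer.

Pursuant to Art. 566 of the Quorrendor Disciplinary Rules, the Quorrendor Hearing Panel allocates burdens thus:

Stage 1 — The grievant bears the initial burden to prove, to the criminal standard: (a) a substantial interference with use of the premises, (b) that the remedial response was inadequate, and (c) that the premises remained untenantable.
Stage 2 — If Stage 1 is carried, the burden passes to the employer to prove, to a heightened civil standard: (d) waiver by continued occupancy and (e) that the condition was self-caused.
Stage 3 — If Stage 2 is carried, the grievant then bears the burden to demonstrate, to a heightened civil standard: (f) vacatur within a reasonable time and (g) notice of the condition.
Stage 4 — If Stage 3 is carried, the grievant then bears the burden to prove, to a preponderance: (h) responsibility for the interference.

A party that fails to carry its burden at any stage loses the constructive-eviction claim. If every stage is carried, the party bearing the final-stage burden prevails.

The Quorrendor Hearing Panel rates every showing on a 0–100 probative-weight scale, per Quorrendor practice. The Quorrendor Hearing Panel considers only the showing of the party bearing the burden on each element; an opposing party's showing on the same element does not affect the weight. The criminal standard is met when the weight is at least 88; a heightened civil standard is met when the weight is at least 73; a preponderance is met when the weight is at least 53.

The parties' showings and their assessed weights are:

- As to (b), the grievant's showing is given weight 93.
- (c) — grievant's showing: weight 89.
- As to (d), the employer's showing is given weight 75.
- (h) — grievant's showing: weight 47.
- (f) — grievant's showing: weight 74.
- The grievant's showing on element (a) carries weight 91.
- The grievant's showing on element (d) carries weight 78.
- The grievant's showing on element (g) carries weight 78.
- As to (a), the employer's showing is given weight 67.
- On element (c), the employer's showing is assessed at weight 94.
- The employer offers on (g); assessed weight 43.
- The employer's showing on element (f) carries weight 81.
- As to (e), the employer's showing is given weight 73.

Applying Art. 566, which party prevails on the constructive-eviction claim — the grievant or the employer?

Stage 1 (grievant, the criminal standard, weight is at least 88): (a) 91 (employer's 67 disregarded) ≥ 88 — meets; (b) 93 ≥ 88 — meets; (c) 89 (employer's 94 disregarded) ≥ 88 — meets.
  All elements met. The burden passes to the employer.
Stage 2 (employer, a heightened civil standard, weight is at least 73): (d) 75 (grievant's 78 disregarded) ≥ 73 — meets; (e) 73 ≥ 73 — meets.
  The employer carries Stage 2; the grievant now bears the burden.
Stage 3 (grievant, a heightened civil standard, weight is at least 73): (f) 74 (employer's 81 disregarded) ≥ 73 — meets; (g) 78 (employer's 43 disregarded) ≥ 73 — meets.
  Stage 3 carried; the burden remains with the grievant.
Stage 4 (grievant, a preponderance, weight is at least 53): (h) 47 < 53 — fails.
  Stage 4 not carried; the grievant fails its burden.
So the employer prevails.

employer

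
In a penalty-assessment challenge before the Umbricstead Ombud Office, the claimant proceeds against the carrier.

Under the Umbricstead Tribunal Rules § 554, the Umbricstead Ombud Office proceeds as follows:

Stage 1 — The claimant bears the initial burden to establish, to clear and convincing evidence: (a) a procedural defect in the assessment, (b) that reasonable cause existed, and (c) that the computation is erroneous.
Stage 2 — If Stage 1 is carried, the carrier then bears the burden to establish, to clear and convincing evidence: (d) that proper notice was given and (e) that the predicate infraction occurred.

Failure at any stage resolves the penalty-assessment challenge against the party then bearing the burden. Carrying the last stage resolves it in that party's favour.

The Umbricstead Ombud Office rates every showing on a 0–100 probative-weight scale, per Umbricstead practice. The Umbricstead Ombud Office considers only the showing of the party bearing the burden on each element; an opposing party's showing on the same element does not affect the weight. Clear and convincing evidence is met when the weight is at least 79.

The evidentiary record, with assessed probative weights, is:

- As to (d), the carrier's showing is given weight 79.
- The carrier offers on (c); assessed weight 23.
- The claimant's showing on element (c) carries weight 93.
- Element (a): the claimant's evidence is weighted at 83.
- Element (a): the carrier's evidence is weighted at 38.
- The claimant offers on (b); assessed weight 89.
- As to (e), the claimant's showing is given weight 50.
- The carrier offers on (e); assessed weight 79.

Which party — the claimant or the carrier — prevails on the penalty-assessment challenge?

At Stage 1 the claimant must meet clear and convincing evidence (weight is at least 79): on (a) the weight is 83 (the carrier's 38 is given no effect), which does reach 79, so (a) meets the standard; on (b) the weight is 89, ≥ 79, so (b) meets the standard; on (c) the weight is 93 (the carrier's 23 is given no effect), ≥ 79, so (c) meets the standard.
  The claimant carries Stage 1; the carrier now bears the burden.
At Stage 2 the carrier must meet clear and convincing evidence (weight is at least 79): on (d) the weight is 79, which does reach 79, so (d) meets the standard; on (e) the weight is 79 (the claimant's 50 is given no effect), ≥ 79, so (e) meets the standard.
  Stage 2 carried; the final stage is satisfied.
With every stage satisfied, the carrier prevails.

carrier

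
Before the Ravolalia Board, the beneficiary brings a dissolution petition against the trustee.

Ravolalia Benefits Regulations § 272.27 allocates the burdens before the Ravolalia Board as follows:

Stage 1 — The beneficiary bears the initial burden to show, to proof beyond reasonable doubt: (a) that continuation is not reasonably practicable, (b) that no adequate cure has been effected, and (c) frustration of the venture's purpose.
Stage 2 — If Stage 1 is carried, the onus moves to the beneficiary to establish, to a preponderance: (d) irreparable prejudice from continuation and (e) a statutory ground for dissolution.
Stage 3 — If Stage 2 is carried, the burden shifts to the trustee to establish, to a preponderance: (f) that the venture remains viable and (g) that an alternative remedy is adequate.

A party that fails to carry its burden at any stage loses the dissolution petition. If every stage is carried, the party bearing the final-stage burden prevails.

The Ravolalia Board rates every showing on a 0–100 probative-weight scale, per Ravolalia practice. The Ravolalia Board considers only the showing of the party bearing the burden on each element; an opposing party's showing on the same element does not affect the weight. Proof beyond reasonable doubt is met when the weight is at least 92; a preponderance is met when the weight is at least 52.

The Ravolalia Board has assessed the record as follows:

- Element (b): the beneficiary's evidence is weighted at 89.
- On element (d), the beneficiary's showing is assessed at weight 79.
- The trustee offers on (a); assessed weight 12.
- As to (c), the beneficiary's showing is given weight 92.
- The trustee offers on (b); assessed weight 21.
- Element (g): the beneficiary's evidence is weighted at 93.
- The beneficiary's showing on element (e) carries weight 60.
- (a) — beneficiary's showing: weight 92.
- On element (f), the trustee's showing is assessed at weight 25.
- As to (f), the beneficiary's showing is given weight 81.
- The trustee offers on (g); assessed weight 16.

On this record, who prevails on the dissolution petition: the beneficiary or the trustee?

trustee

Stage 1 — burden on beneficiary; standard: proof beyond reasonable doubt (weight is at least 92).
    (a): 92 (trustee's 12 disregarded) ≥ 92 [met]
    (b): 89 (trustee's 21 disregarded) < 92 [not met]
    (c): 92 ≥ 92 [met]
  Not every element is met, so the beneficiary fails to carry Stage 1.
The analysis ends at Stage 1; the trustee prevails.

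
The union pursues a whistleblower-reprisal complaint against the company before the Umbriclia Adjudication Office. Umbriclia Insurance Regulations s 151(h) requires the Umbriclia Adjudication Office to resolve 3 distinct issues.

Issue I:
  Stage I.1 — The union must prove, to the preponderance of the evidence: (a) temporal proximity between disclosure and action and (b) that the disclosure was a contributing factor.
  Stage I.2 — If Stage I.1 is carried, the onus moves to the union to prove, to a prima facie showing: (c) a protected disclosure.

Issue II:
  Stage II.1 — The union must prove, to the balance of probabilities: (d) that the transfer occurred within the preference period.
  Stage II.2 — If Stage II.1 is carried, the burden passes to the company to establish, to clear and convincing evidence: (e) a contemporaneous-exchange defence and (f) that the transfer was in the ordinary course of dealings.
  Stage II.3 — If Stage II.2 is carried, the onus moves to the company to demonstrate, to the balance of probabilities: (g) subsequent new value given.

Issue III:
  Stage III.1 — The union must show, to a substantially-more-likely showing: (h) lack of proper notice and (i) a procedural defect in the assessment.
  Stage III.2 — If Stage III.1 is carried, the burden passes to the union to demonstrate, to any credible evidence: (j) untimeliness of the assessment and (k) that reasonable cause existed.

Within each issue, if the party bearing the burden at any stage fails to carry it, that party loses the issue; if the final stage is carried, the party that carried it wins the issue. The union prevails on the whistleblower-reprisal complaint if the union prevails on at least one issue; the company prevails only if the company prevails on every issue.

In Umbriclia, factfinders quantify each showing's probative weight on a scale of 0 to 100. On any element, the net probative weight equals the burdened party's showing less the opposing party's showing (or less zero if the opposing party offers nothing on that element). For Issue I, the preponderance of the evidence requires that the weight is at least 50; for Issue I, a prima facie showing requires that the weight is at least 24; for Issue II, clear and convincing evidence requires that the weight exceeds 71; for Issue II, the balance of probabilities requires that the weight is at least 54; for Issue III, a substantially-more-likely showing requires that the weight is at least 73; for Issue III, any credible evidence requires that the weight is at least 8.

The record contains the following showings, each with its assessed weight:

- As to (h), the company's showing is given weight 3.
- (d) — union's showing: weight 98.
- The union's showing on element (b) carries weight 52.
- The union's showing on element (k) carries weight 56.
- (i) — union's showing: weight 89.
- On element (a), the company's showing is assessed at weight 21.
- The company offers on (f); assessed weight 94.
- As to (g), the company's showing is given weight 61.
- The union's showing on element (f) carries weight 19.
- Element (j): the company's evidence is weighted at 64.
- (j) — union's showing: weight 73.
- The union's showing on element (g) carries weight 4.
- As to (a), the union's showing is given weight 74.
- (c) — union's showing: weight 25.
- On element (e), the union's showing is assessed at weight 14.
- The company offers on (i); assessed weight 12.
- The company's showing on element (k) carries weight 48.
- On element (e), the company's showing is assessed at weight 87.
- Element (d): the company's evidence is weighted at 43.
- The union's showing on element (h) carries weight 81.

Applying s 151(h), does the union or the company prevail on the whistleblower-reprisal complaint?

— Issue I —
Stage I.1 — burden on union; standard: the preponderance of the evidence (weight is at least 50).
    (a): 74 − 21 = 53 ≥ 50 [met]
    (b): 52 ≥ 50 [met]
  Stage I.1 carried; the burden remains with the union.
Stage I.2 — burden on union; standard: a prima facie showing (weight is at least 24).
    (c): 25 ≥ 24 [met]
  The union carries the last stage.
Every stage carried; the union prevails on this issue.
— Issue II —
At Stage II.1 the union must meet the balance of probabilities (weight is at least 54): on (d) the weight is 98 less the opposing 43 gives net 55, ≥ 54, so (d) meets the standard.
  Stage II.1 carried; the burden shifts to the company.
At Stage II.2 the company must meet clear and convincing evidence (weight exceeds 71): on (e) the weight is 87 less the opposing 14 gives net 73, which does exceed 71, so (e) meets the standard; on (f) the weight is 94 less the opposing 19 gives net 75, > 71, so (f) meets the standard.
  All elements met. The company retains the burden for Stage II.3.
At Stage II.3 the company must meet the balance of probabilities (weight is at least 54): on (g) the weight is 61 less the opposing 4 gives net 57, ≥ 54, so (g) meets the standard.
  All elements met at the final stage.
Every stage carried; the company prevails on this issue.
— Issue III —
At Stage III.1 the union must meet a substantially-more-likely showing (weight is at least 73): on (h) the weight is 81 less the opposing 3 gives net 78, which does reach 73, so (h) meets the standard; on (i) the weight is 89 less the opposing 12 gives net 77, ≥ 73, so (i) meets the standard.
  All elements met. The union retains the burden for Stage III.2.
At Stage III.2 the union must meet any credible evidence (weight is at least 8): on (j) the weight is 73 less the opposing 64 gives net 9, which does reach 8, so (j) meets the standard; on (k) the weight is 56 less the opposing 48 gives net 8, ≥ 8, so (k) meets the standard.
  The union carries the last stage.
Every stage carried; the union prevails on this issue.
Per-issue: Issue I → union; Issue II → company; Issue III → union. The union must prevail on at least one issue; overall, the union prevails.

union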